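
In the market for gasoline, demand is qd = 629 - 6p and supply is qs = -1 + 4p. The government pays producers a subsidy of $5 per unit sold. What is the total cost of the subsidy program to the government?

Government cost = $1315

Pre-subsidy: 629 - 6p = -1 + 4p gives p* = 63, q* = 251.
With the subsidy, sellers receive ps = pb + 5 for each unit, where pb is the price buyers pay.
Supply in terms of pb becomes qs = -1 + 4(pb + 5) = 19 + 4pb. Setting this equal to demand: 629 - 6pb = 19 + 4pb, so pb = 61.
Sellers receive ps = 61 + 5 = 66; q' = 629 − 6·61 = 263.
Government outlay = subsidy × quantity = 5 × 263 = 1315.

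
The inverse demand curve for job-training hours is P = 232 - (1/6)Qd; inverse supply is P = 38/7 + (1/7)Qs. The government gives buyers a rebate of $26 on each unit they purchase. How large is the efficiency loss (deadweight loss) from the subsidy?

Deadweight loss = $1092

Pre-subsidy: 232 - (1/6)Q = 38/7 + (1/7)Q gives Q* = 732 and P* = 110.
With the rebate, buyers effectively pay Pb = Ps − 26, where Ps is the price sellers receive.
On the curves, Pb = 232 - (1/6)Q and Ps = 38/7 + (1/7)Q; the wedge Ps − Pb = 26 gives 38/7 + (1/7)Q − (232 - (1/6)Q) = 26, so Q' = 816.
Then Pb = 232 − (1/6)·816 = 96 and Ps = 38/7 + (1/7)·816 = 122.
The subsidy expands output by 816 − 732 = 84 past the efficient level; on those units the gap between marginal cost and willingness to pay runs from 0 up to 26.
DWL = ½ × 26 × 84 = 1092.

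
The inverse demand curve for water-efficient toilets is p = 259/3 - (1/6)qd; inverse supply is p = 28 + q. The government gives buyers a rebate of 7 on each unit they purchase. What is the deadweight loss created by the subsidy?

Pre-subsidy: 259/3 - (1/6)q = 28 + q gives q* = 50 and p* = 78.
With the rebate, buyers effectively pay pb = ps − 7, where ps is the price sellers receive.
On the curves, pb = 259/3 - (1/6)q and ps = 28 + q; the wedge ps − pb = 7 gives 28 + q − (259/3 - (1/6)q) = 7, so q' = 56.
Then pb = 259/3 − (1/6)·56 = 77 and ps = 28 + 1·56 = 84.
The subsidy expands output by 56 − 50 = 6 past the efficient level; on those units the gap between marginal cost and willingness to pay runs from 0 up to 7.
DWL = ½ × 7 × 6 = 21.

Deadweight loss = 21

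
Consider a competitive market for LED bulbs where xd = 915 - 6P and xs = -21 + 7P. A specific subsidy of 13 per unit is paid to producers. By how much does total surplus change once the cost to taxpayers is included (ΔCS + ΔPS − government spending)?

Net change in total surplus = -273

Pre-subsidy: 915 - 6P = -21 + 7P gives P* = 72, x* = 483.
With the subsidy, sellers receive Ps = Pb + 13 for each unit, where Pb is the price buyers pay.
Supply in terms of Pb becomes xs = -21 + 7(Pb + 13) = 70 + 7Pb. Setting this equal to demand: 915 - 6Pb = 70 + 7Pb, so Pb = 65.
Sellers receive Ps = 65 + 13 = 78; x' = 915 − 6·65 = 525.
ΔCS = ½(483 + 525)(72 − 65) = 3528; ΔPS = ½(483 + 525)(78 − 72) = 3024.
Government spending = 13 × 525 = 6825.
Net change = 3528 + 3024 − 6825 = -273. The loss equals the DWL triangle ½·13·42.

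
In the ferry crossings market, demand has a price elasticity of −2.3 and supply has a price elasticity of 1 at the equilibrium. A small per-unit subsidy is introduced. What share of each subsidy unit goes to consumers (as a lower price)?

Consumer share = 10/33

For a small subsidy around the equilibrium, the benefit split depends on the relative slopes, which at a point are proportional to the elasticities.
Buyer share = εs/(εs + |εd|) = 1/(1 + 2.3) = 10/33; seller share = |εd|/(εs + |εd|) = 23/33.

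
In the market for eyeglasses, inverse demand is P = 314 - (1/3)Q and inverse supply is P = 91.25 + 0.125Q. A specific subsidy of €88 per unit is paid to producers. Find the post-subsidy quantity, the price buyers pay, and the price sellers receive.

Q' = 678; buyers pay €88; sellers receive €176

Pre-subsidy: 314 - (1/3)Q = 91.25 + 0.125Q gives Q* = 486 and P* = 152.
With the subsidy, sellers receive Ps = Pb + 88 for each unit, where Pb is the price buyers pay.
On the curves, Pb = 314 - (1/3)Q and Ps = 91.25 + 0.125Q; the wedge Ps − Pb = 88 gives 91.25 + 0.125Q − (314 - (1/3)Q) = 88, so Q' = 678.
Then Pb = 314 − (1/3)·678 = 88 and Ps = 91.25 + 0.125·678 = 176.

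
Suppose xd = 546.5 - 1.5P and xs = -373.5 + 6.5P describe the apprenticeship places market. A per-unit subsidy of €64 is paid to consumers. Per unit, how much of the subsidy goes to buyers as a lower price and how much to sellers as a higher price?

Pre-subsidy: 546.5 - 1.5P = -373.5 + 6.5P gives P* = 115, x* = 374.
With the rebate, buyers effectively pay Pb = Ps − 64, where Ps is the price sellers receive.
Demand in terms of Ps becomes xd = 546.5 − 1.5(Ps − 64) = 642.5 - 1.5Ps. Setting this equal to supply: 642.5 - 1.5Ps = -373.5 + 6.5Ps, so Ps = 127.
Buyers pay Pb = 127 − 64 = 63; x' = -373.5 + 6.5·127 = 452.
Buyers' price falls by P* − Pb = 115 − 63 = 52; sellers' price rises by Ps − P* = 127 − 115 = 12.

Buyers gain €52 per unit; sellers gain €12 per unit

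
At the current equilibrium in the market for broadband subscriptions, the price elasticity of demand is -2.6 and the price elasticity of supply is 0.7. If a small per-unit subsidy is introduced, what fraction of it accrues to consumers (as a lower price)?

For a small subsidy around the equilibrium, the benefit split depends on the relative slopes, which at a point are proportional to the elasticities.
Buyer share = εs/(εs + |εd|) = 0.7/(0.7 + 2.6) = 7/33; seller share = |εd|/(εs + |εd|) = 26/33.

Consumer share = 7/33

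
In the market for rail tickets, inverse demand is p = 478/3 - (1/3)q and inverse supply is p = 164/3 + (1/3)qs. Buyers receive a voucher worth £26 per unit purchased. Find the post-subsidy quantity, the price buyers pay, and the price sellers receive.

q' = 196; buyers pay £94; sellers receive £120

Pre-subsidy: 478/3 - (1/3)q = 164/3 + (1/3)q gives q* = 157 and p* = 107.
With the rebate, buyers effectively pay pb = ps − 26, where ps is the price sellers receive.
On the curves, pb = 478/3 - (1/3)q and ps = 164/3 + (1/3)q; the wedge ps − pb = 26 gives 164/3 + (1/3)q − (478/3 - (1/3)q) = 26, so q' = 196.
Then pb = 478/3 − (1/3)·196 = 94 and ps = 164/3 + (1/3)·196 = 120.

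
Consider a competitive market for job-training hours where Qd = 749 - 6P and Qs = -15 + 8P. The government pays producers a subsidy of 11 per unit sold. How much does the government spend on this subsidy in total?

Pre-subsidy: 749 - 6P = -15 + 8P gives P* = 382/7, Q* = 2951/7.
With the subsidy, sellers receive Ps = Pb + 11 for each unit, where Pb is the price buyers pay.
Supply in terms of Pb becomes Qs = -15 + 8(Pb + 11) = 73 + 8Pb. Setting this equal to demand: 749 - 6Pb = 73 + 8Pb, so Pb = 338/7.
Sellers receive Ps = 338/7 + 11 = 415/7; Q' = 749 − 6·(338/7) = 3215/7.
Government outlay = subsidy × quantity = 11 × 3215/7 = 35365/7.

Government cost = 35365/7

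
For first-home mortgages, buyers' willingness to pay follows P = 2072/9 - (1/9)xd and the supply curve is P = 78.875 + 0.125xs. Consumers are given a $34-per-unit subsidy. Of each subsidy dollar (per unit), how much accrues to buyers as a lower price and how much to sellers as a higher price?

Buyers gain $16 per unit; sellers gain $18 per unit

Pre-subsidy: 2072/9 - (1/9)x = 78.875 + 0.125x gives x* = 641 and P* = 159.
With the rebate, buyers effectively pay Pb = Ps − 34, where Ps is the price sellers receive.
On the curves, Pb = 2072/9 - (1/9)x and Ps = 78.875 + 0.125x; the wedge Ps − Pb = 34 gives 78.875 + 0.125x − (2072/9 - (1/9)x) = 34, so x' = 785.
Then Pb = 2072/9 − (1/9)·785 = 143 and Ps = 78.875 + 0.125·785 = 177.
Buyers' price falls by P* − Pb = 159 − 143 = 16; sellers' price rises by Ps − P* = 177 − 159 = 18.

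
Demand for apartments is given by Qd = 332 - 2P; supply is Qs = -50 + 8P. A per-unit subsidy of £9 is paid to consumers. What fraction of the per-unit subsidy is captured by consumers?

Consumer share = 0.8

Pre-subsidy: 332 - 2P = -50 + 8P gives P* = 38.2, Q* = 255.6.
With the rebate, buyers effectively pay Pb = Ps − 9, where Ps is the price sellers receive.
Demand in terms of Ps becomes Qd = 332 − 2(Ps − 9) = 350 - 2Ps. Setting this equal to supply: 350 - 2Ps = -50 + 8Ps, so Ps = 40.
Buyers pay Pb = 40 − 9 = 31; Q' = -50 + 8·40 = 270.
Buyers' price falls by P* − Pb = 38.2 − 31 = 7.2; sellers' price rises by Ps − P* = 40 − 38.2 = 1.8.
So consumers capture 7.2/9 = 0.8 of each unit of subsidy.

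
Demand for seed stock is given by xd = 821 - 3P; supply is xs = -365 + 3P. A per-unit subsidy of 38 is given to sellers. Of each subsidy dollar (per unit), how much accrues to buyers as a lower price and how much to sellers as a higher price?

Buyers gain 19 per unit; sellers gain 19 per unit

Pre-subsidy: 821 - 3P = -365 + 3P gives P* = 593/3, x* = 228.
With the subsidy, sellers receive Ps = Pb + 38 for each unit, where Pb is the price buyers pay.
Supply in terms of Pb becomes xs = -365 + 3(Pb + 38) = -251 + 3Pb. Setting this equal to demand: 821 - 3Pb = -251 + 3Pb, so Pb = 536/3.
Sellers receive Ps = 536/3 + 38 = 650/3; x' = 821 − 3·(536/3) = 285.
Buyers' price falls by P* − Pb = 593/3 − 536/3 = 19; sellers' price rises by Ps − P* = 650/3 − 593/3 = 19.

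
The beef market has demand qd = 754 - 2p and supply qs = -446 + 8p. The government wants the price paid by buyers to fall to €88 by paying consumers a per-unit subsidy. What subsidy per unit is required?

Required subsidy s = €40 per unit

At a buyer price of 88, quantity demanded is 754 − 2·88 = 578.
Sellers supply 578 only when they receive ps with -446 + 8·ps = 578, i.e. ps = 128.
s = ps − pb = 128 − 88 = 40.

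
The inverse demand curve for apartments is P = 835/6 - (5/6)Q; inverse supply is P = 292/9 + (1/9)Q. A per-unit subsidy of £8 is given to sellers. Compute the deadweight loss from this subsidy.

Pre-subsidy: 835/6 - (5/6)Q = 292/9 + (1/9)Q gives Q* = 113 and P* = 45.
With the subsidy, sellers receive Ps = Pb + 8 for each unit, where Pb is the price buyers pay.
On the curves, Pb = 835/6 - (5/6)Q and Ps = 292/9 + (1/9)Q; the wedge Ps − Pb = 8 gives 292/9 + (1/9)Q − (835/6 - (5/6)Q) = 8, so Q' = 2065/17.
Then Pb = 835/6 − (5/6)·(2065/17) = 645/17 and Ps = 292/9 + (1/9)·(2065/17) = 781/17.
The subsidy expands output by 2065/17 − 113 = 144/17 past the efficient level; on those units the gap between marginal cost and willingness to pay runs from 0 up to 8.
DWL = ½ × 8 × 144/17 = 576/17.

Deadweight loss = 576/17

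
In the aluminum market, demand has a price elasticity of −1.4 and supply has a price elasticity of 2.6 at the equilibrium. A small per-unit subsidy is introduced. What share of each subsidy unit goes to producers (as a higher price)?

Producer share = 0.35

For a small subsidy around the equilibrium, the benefit split depends on the relative slopes, which at a point are proportional to the elasticities.
Buyer share = εs/(εs + |εd|) = 2.6/(2.6 + 1.4) = 0.65; seller share = |εd|/(εs + |εd|) = 0.35.
So producers capture 0.35 of the subsidy.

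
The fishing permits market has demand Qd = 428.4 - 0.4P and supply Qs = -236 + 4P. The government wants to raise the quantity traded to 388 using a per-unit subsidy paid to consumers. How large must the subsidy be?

Required subsidy s = 55 per unit

At Q = 388, invert demand for the buyer price: Pb = (428.4 − 388)/0.4 = 101; invert supply for the seller price: Ps = (388 − (-236))/4 = 156.
The subsidy must fill the gap: s = Ps − Pb = 156 − 101 = 55.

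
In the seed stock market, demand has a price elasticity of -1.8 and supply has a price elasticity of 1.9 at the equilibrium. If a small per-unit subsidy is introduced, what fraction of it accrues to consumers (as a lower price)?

For a small subsidy around the equilibrium, the benefit split depends on the relative slopes, which at a point are proportional to the elasticities.
Buyer share = εs/(εs + |εd|) = 1.9/(1.9 + 1.8) = 19/37; seller share = |εd|/(εs + |εd|) = 18/37.

Consumer share = 19/37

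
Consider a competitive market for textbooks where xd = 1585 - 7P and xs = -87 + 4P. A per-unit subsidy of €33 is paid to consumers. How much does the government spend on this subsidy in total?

Government cost = €19965

Pre-subsidy: 1585 - 7P = -87 + 4P gives P* = 152, x* = 521.
With the rebate, buyers effectively pay Pb = Ps − 33, where Ps is the price sellers receive.
Demand in terms of Ps becomes xd = 1585 − 7(Ps − 33) = 1816 - 7Ps. Setting this equal to supply: 1816 - 7Ps = -87 + 4Ps, so Ps = 173.
Buyers pay Pb = 173 − 33 = 140; x' = -87 + 4·173 = 605.
Government outlay = subsidy × quantity = 33 × 605 = 19965.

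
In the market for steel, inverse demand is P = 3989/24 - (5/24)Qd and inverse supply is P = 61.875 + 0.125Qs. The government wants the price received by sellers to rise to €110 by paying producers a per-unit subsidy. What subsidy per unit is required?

Required subsidy s = €24 per unit

At a seller price of 110, quantity supplied is -495 + 8·110 = 385.
Buyers absorb 385 only when they pay Pb = 3989/24 − (5/24)·385 = 86.
s = Ps − Pb = 110 − 86 = 24.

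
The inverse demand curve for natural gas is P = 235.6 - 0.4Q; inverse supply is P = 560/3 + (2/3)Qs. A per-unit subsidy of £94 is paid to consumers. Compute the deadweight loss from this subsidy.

Deadweight loss = £4141.875

Pre-subsidy: 235.6 - 0.4Q = 560/3 + (2/3)Q gives Q* = 45.875 and P* = 217.25.
With the rebate, buyers effectively pay Pb = Ps − 94, where Ps is the price sellers receive.
On the curves, Pb = 235.6 - 0.4Q and Ps = 560/3 + (2/3)Q; the wedge Ps − Pb = 94 gives 560/3 + (2/3)Q − (235.6 - 0.4Q) = 94, so Q' = 134.
Then Pb = 235.6 − 0.4·134 = 182 and Ps = 560/3 + (2/3)·134 = 276.
The subsidy expands output by 134 − 45.875 = 88.125 past the efficient level; on those units the gap between marginal cost and willingness to pay runs from 0 up to 94.
DWL = ½ × 94 × 88.125 = 4141.875.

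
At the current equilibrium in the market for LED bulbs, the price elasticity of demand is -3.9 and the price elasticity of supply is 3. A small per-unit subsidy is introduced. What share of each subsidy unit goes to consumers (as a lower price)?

Consumer share = 10/23

For a small subsidy around the equilibrium, the benefit split depends on the relative slopes, which at a point are proportional to the elasticities.
Buyer share = εs/(εs + |εd|) = 3/(3 + 3.9) = 10/23; seller share = |εd|/(εs + |εd|) = 13/23.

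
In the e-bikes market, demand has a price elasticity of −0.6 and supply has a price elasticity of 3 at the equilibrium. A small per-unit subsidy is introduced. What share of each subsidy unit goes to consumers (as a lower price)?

Consumer share = 5/6

For a small subsidy around the equilibrium, the benefit split depends on the relative slopes, which at a point are proportional to the elasticities.
Buyer share = εs/(εs + |εd|) = 3/(3 + 0.6) = 5/6; seller share = |εd|/(εs + |εd|) = 1/6.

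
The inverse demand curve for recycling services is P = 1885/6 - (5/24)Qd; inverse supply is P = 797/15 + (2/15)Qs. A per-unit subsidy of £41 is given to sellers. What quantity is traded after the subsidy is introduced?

Q' = 884

Pre-subsidy: 1885/6 - (5/24)Q = 797/15 + (2/15)Q gives Q* = 764 and P* = 155.
With the subsidy, sellers receive Ps = Pb + 41 for each unit, where Pb is the price buyers pay.
On the curves, Pb = 1885/6 - (5/24)Q and Ps = 797/15 + (2/15)Q; the wedge Ps − Pb = 41 gives 797/15 + (2/15)Q − (1885/6 - (5/24)Q) = 41, so Q' = 884.
Then Pb = 1885/6 − (5/24)·884 = 130 and Ps = 797/15 + (2/15)·884 = 171.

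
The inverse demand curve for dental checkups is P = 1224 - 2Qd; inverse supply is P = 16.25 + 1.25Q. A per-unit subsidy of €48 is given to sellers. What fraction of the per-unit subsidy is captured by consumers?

Consumer share = 8/13

Pre-subsidy: 1224 - 2Q = 16.25 + 1.25Q gives Q* = 4831/13 and P* = 6250/13.
With the subsidy, sellers receive Ps = Pb + 48 for each unit, where Pb is the price buyers pay.
On the curves, Pb = 1224 - 2Q and Ps = 16.25 + 1.25Q; the wedge Ps − Pb = 48 gives 16.25 + 1.25Q − (1224 - 2Q) = 48, so Q' = 5023/13.
Then Pb = 1224 − 2·(5023/13) = 5866/13 and Ps = 16.25 + 1.25·(5023/13) = 6490/13.
Buyers' price falls by P* − Pb = 6250/13 − 5866/13 = 384/13; sellers' price rises by Ps − P* = 6490/13 − 6250/13 = 240/13.
So consumers capture (384/13)/48 = 8/13 of each unit of subsidy.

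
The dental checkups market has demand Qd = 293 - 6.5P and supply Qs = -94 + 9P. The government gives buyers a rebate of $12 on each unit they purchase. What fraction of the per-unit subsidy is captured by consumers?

Consumer share = 18/31

Pre-subsidy: 293 - 6.5P = -94 + 9P gives P* = 774/31, Q* = 4052/31.
With the rebate, buyers effectively pay Pb = Ps − 12, where Ps is the price sellers receive.
Demand in terms of Ps becomes Qd = 293 − 6.5(Ps − 12) = 371 - 6.5Ps. Setting this equal to supply: 371 - 6.5Ps = -94 + 9Ps, so Ps = 30.
Buyers pay Pb = 30 − 12 = 18; Q' = -94 + 9·30 = 176.
Buyers' price falls by P* − Pb = 774/31 − 18 = 216/31; sellers' price rises by Ps − P* = 30 − 774/31 = 156/31.
So consumers capture (216/31)/12 = 18/31 of each unit of subsidy.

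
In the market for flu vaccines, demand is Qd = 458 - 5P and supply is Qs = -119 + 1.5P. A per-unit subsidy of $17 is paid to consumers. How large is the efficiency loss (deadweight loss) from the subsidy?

Pre-subsidy: 458 - 5P = -119 + 1.5P gives P* = 1154/13, Q* = 184/13.
With the rebate, buyers effectively pay Pb = Ps − 17, where Ps is the price sellers receive.
Demand in terms of Ps becomes Qd = 458 − 5(Ps − 17) = 543 - 5Ps. Setting this equal to supply: 543 - 5Ps = -119 + 1.5Ps, so Ps = 1324/13.
Buyers pay Pb = 1324/13 − 17 = 1103/13; Q' = -119 + 1.5·(1324/13) = 439/13.
The subsidy expands output by 439/13 − 184/13 = 255/13 past the efficient level; on those units the gap between marginal cost and willingness to pay runs from 0 up to 17.
DWL = ½ × 17 × 255/13 = 4335/26.

Deadweight loss = 4335/26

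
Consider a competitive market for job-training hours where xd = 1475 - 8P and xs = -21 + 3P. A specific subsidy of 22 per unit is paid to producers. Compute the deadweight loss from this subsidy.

Deadweight loss = 528

Pre-subsidy: 1475 - 8P = -21 + 3P gives P* = 136, x* = 387.
With the subsidy, sellers receive Ps = Pb + 22 for each unit, where Pb is the price buyers pay.
Supply in terms of Pb becomes xs = -21 + 3(Pb + 22) = 45 + 3Pb. Setting this equal to demand: 1475 - 8Pb = 45 + 3Pb, so Pb = 130.
Sellers receive Ps = 130 + 22 = 152; x' = 1475 − 8·130 = 435.
The subsidy expands output by 435 − 387 = 48 past the efficient level; on those units the gap between marginal cost and willingness to pay runs from 0 up to 22.
DWL = ½ × 22 × 48 = 528.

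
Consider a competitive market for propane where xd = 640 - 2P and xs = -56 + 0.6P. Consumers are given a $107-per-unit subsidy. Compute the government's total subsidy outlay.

Government cost = $16478

Pre-subsidy: 640 - 2P = -56 + 0.6P gives P* = 3480/13, x* = 1360/13.
With the rebate, buyers effectively pay Pb = Ps − 107, where Ps is the price sellers receive.
Demand in terms of Ps becomes xd = 640 − 2(Ps − 107) = 854 - 2Ps. Setting this equal to supply: 854 - 2Ps = -56 + 0.6Ps, so Ps = 350.
Buyers pay Pb = 350 − 107 = 243; x' = -56 + 0.6·350 = 154.
Government outlay = subsidy × quantity = 107 × 154 = 16478.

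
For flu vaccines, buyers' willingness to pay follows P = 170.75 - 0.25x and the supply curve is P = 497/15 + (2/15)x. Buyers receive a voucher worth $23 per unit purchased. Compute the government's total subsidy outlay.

Pre-subsidy: 170.75 - 0.25x = 497/15 + (2/15)x gives x* = 359 and P* = 81.
With the rebate, buyers effectively pay Pb = Ps − 23, where Ps is the price sellers receive.
On the curves, Pb = 170.75 - 0.25x and Ps = 497/15 + (2/15)x; the wedge Ps − Pb = 23 gives 497/15 + (2/15)x − (170.75 - 0.25x) = 23, so x' = 419.
Then Pb = 170.75 − 0.25·419 = 66 and Ps = 497/15 + (2/15)·419 = 89.
Government outlay = subsidy × quantity = 23 × 419 = 9637.

Government cost = $9637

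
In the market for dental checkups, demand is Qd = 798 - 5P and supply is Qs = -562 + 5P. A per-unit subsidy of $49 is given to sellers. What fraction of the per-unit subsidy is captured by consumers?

Pre-subsidy: 798 - 5P = -562 + 5P gives P* = 136, Q* = 118.
With the subsidy, sellers receive Ps = Pb + 49 for each unit, where Pb is the price buyers pay.
Supply in terms of Pb becomes Qs = -562 + 5(Pb + 49) = -317 + 5Pb. Setting this equal to demand: 798 - 5Pb = -317 + 5Pb, so Pb = 111.5.
Sellers receive Ps = 111.5 + 49 = 160.5; Q' = 798 − 5·111.5 = 240.5.
Buyers' price falls by P* − Pb = 136 − 111.5 = 24.5; sellers' price rises by Ps − P* = 160.5 − 136 = 24.5.
So consumers capture 24.5/49 = 0.5 of each unit of subsidy.

Consumer share = 0.5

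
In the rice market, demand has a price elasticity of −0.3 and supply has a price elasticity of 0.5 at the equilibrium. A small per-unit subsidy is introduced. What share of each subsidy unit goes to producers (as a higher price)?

For a small subsidy around the equilibrium, the benefit split depends on the relative slopes, which at a point are proportional to the elasticities.
Buyer share = εs/(εs + |εd|) = 0.5/(0.5 + 0.3) = 0.625; seller share = |εd|/(εs + |εd|) = 0.375.
So producers capture 0.375 of the subsidy.

Producer share = 0.375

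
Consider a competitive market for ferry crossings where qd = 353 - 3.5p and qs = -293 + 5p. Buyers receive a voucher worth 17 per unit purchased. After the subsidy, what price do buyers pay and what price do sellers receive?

Pre-subsidy: 353 - 3.5p = -293 + 5p gives p* = 76, q* = 87.
With the rebate, buyers effectively pay pb = ps − 17, where ps is the price sellers receive.
Demand in terms of ps becomes qd = 353 − 3.5(ps − 17) = 412.5 - 3.5ps. Setting this equal to supply: 412.5 - 3.5ps = -293 + 5ps, so ps = 83.
Buyers pay pb = 83 − 17 = 66; q' = -293 + 5·83 = 122.

Buyers pay 66; sellers receive 83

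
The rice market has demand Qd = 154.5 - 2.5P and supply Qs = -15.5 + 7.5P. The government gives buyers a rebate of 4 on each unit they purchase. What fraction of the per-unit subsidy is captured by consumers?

Consumer share = 0.75

Pre-subsidy: 154.5 - 2.5P = -15.5 + 7.5P gives P* = 17, Q* = 112.
With the rebate, buyers effectively pay Pb = Ps − 4, where Ps is the price sellers receive.
Demand in terms of Ps becomes Qd = 154.5 − 2.5(Ps − 4) = 164.5 - 2.5Ps. Setting this equal to supply: 164.5 - 2.5Ps = -15.5 + 7.5Ps, so Ps = 18.
Buyers pay Pb = 18 − 4 = 14; Q' = -15.5 + 7.5·18 = 119.5.
Buyers' price falls by P* − Pb = 17 − 14 = 3; sellers' price rises by Ps − P* = 18 − 17 = 1.
So consumers capture 3/4 = 0.75 of each unit of subsidy.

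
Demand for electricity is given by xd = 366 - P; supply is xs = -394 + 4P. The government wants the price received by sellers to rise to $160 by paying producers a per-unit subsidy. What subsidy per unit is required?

Required subsidy s = $40 per unit

At a seller price of 160, quantity supplied is -394 + 4·160 = 246.
Buyers absorb 246 only when they pay Pb with 366 − 1·Pb = 246, i.e. Pb = 120.
s = Ps − Pb = 160 − 120 = 40.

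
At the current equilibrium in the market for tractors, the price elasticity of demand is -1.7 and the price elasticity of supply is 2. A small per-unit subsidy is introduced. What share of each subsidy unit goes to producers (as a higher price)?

Producer share = 17/37

For a small subsidy around the equilibrium, the benefit split depends on the relative slopes, which at a point are proportional to the elasticities.
Buyer share = εs/(εs + |εd|) = 2/(2 + 1.7) = 20/37; seller share = |εd|/(εs + |εd|) = 17/37.
So producers capture 17/37 of the subsidy.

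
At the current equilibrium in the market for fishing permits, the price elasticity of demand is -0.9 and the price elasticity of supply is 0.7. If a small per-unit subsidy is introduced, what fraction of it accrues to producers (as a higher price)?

For a small subsidy around the equilibrium, the benefit split depends on the relative slopes, which at a point are proportional to the elasticities.
Buyer share = εs/(εs + |εd|) = 0.7/(0.7 + 0.9) = 0.4375; seller share = |εd|/(εs + |εd|) = 0.5625.
So producers capture 0.5625 of the subsidy.

Producer share = 0.5625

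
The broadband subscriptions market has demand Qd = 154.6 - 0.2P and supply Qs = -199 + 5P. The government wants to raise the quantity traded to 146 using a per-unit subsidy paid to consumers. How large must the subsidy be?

Required subsidy s = 26 per unit

At Q = 146, invert demand for the buyer price: Pb = (154.6 − 146)/0.2 = 43; invert supply for the seller price: Ps = (146 − (-199))/5 = 69.
The subsidy must fill the gap: s = Ps − Pb = 69 − 43 = 26.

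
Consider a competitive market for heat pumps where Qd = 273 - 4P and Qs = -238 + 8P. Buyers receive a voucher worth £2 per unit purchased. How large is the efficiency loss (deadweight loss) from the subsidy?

Deadweight loss = 16/3

Pre-subsidy: 273 - 4P = -238 + 8P gives P* = 511/12, Q* = 308/3.
With the rebate, buyers effectively pay Pb = Ps − 2, where Ps is the price sellers receive.
Demand in terms of Ps becomes Qd = 273 − 4(Ps − 2) = 281 - 4Ps. Setting this equal to supply: 281 - 4Ps = -238 + 8Ps, so Ps = 43.25.
Buyers pay Pb = 43.25 − 2 = 41.25; Q' = -238 + 8·43.25 = 108.
The subsidy expands output by 108 − 308/3 = 16/3 past the efficient level; on those units the gap between marginal cost and willingness to pay runs from 0 up to 2.
DWL = ½ × 2 × 16/3 = 16/3.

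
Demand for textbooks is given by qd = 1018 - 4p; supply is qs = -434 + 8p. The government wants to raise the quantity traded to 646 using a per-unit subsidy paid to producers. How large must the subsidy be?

Required subsidy s = 42 per unit

At q = 646, invert demand for the buyer price: pb = (1018 − 646)/4 = 93; invert supply for the seller price: ps = (646 − (-434))/8 = 135.
The subsidy must fill the gap: s = ps − pb = 135 − 93 = 42.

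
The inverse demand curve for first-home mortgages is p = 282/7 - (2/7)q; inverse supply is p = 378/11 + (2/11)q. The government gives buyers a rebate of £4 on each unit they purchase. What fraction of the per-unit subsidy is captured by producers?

Pre-subsidy: 282/7 - (2/7)q = 378/11 + (2/11)q gives q* = 38/3 and p* = 110/3.
With the rebate, buyers effectively pay pb = ps − 4, where ps is the price sellers receive.
On the curves, pb = 282/7 - (2/7)q and ps = 378/11 + (2/11)q; the wedge ps − pb = 4 gives 378/11 + (2/11)q − (282/7 - (2/7)q) = 4, so q' = 191/9.
Then pb = 282/7 − (2/7)·(191/9) = 308/9 and ps = 378/11 + (2/11)·(191/9) = 344/9.
Buyers' price falls by p* − pb = 110/3 − 308/9 = 22/9; sellers' price rises by ps − p* = 344/9 − 110/3 = 14/9.
So producers capture (14/9)/4 = 7/18 of each unit of subsidy.

Producer share = 7/18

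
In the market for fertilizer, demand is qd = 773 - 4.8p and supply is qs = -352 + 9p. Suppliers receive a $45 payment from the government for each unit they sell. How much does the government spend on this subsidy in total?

Pre-subsidy: 773 - 4.8p = -352 + 9p gives p* = 1875/23, q* = 8779/23.
With the subsidy, sellers receive ps = pb + 45 for each unit, where pb is the price buyers pay.
Supply in terms of pb becomes qs = -352 + 9(pb + 45) = 53 + 9pb. Setting this equal to demand: 773 - 4.8pb = 53 + 9pb, so pb = 1200/23.
Sellers receive ps = 1200/23 + 45 = 2235/23; q' = 773 − 4.8·(1200/23) = 12019/23.
Government outlay = subsidy × quantity = 45 × 12019/23 = 540855/23.

Government cost = 540855/23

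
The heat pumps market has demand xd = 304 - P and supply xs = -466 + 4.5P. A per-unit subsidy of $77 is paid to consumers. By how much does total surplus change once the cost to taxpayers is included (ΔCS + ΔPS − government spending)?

Pre-subsidy: 304 - P = -466 + 4.5P gives P* = 140, x* = 164.
With the rebate, buyers effectively pay Pb = Ps − 77, where Ps is the price sellers receive.
Demand in terms of Ps becomes xd = 304 − 1(Ps − 77) = 381 - Ps. Setting this equal to supply: 381 - Ps = -466 + 4.5Ps, so Ps = 154.
Buyers pay Pb = 154 − 77 = 77; x' = -466 + 4.5·154 = 227.
ΔCS = ½(164 + 227)(140 − 77) = 12316.5; ΔPS = ½(164 + 227)(154 − 140) = 2737.
Government spending = 77 × 227 = 17479.
Net change = 12316.5 + 2737 − 17479 = -2425.5. The loss equals the DWL triangle ½·77·63.

Net change in total surplus = -$2425.5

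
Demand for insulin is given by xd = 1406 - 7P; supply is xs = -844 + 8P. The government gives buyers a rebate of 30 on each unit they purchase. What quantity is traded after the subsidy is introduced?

Pre-subsidy: 1406 - 7P = -844 + 8P gives P* = 150, x* = 356.
With the rebate, buyers effectively pay Pb = Ps − 30, where Ps is the price sellers receive.
Demand in terms of Ps becomes xd = 1406 − 7(Ps − 30) = 1616 - 7Ps. Setting this equal to supply: 1616 - 7Ps = -844 + 8Ps, so Ps = 164.
Buyers pay Pb = 164 − 30 = 134; x' = -844 + 8·164 = 468.

x' = 468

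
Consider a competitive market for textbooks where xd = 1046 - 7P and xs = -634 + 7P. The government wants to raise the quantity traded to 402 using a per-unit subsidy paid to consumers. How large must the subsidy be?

At x = 402, invert demand for the buyer price: Pb = (1046 − 402)/7 = 92; invert supply for the seller price: Ps = (402 − (-634))/7 = 148.
The subsidy must fill the gap: s = Ps − Pb = 148 − 92 = 56.

Required subsidy s = 56 per unit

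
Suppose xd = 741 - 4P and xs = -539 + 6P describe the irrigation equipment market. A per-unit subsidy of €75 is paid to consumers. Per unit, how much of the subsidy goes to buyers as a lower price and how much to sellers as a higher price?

Pre-subsidy: 741 - 4P = -539 + 6P gives P* = 128, x* = 229.
With the rebate, buyers effectively pay Pb = Ps − 75, where Ps is the price sellers receive.
Demand in terms of Ps becomes xd = 741 − 4(Ps − 75) = 1041 - 4Ps. Setting this equal to supply: 1041 - 4Ps = -539 + 6Ps, so Ps = 158.
Buyers pay Pb = 158 − 75 = 83; x' = -539 + 6·158 = 409.
Buyers' price falls by P* − Pb = 128 − 83 = 45; sellers' price rises by Ps − P* = 158 − 128 = 30.

Buyers gain €45 per unit; sellers gain €30 per unit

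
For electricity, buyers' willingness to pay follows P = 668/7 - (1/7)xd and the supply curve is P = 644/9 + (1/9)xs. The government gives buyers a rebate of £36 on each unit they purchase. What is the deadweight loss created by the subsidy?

Pre-subsidy: 668/7 - (1/7)x = 644/9 + (1/9)x gives x* = 94 and P* = 82.
With the rebate, buyers effectively pay Pb = Ps − 36, where Ps is the price sellers receive.
On the curves, Pb = 668/7 - (1/7)x and Ps = 644/9 + (1/9)x; the wedge Ps − Pb = 36 gives 644/9 + (1/9)x − (668/7 - (1/7)x) = 36, so x' = 235.75.
Then Pb = 668/7 − (1/7)·235.75 = 61.75 and Ps = 644/9 + (1/9)·235.75 = 97.75.
The subsidy expands output by 235.75 − 94 = 141.75 past the efficient level; on those units the gap between marginal cost and willingness to pay runs from 0 up to 36.
DWL = ½ × 36 × 141.75 = 2551.5.

Deadweight loss = £2551.5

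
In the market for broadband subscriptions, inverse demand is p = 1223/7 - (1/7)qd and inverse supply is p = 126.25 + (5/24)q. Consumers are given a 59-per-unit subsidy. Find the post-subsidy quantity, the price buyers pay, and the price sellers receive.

Pre-subsidy: 1223/7 - (1/7)q = 126.25 + (5/24)q gives q* = 138 and p* = 155.
With the rebate, buyers effectively pay pb = ps − 59, where ps is the price sellers receive.
On the curves, pb = 1223/7 - (1/7)q and ps = 126.25 + (5/24)q; the wedge ps − pb = 59 gives 126.25 + (5/24)q − (1223/7 - (1/7)q) = 59, so q' = 306.
Then pb = 1223/7 − (1/7)·306 = 131 and ps = 126.25 + (5/24)·306 = 190.

q' = 306; buyers pay 131; sellers receive 190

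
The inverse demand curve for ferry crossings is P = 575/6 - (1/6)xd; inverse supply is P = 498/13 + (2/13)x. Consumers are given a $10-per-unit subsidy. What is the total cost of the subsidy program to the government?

Government cost = $2106.8

Pre-subsidy: 575/6 - (1/6)x = 498/13 + (2/13)x gives x* = 179.48 and P* = 65.92.
With the rebate, buyers effectively pay Pb = Ps − 10, where Ps is the price sellers receive.
On the curves, Pb = 575/6 - (1/6)x and Ps = 498/13 + (2/13)x; the wedge Ps − Pb = 10 gives 498/13 + (2/13)x − (575/6 - (1/6)x) = 10, so x' = 210.68.
Then Pb = 575/6 − (1/6)·210.68 = 60.72 and Ps = 498/13 + (2/13)·210.68 = 70.72.
Government outlay = subsidy × quantity = 10 × 210.68 = 2106.8.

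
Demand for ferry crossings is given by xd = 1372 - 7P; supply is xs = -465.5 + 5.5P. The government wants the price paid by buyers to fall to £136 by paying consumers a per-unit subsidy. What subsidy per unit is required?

At a buyer price of 136, quantity demanded is 1372 − 7·136 = 420.
Sellers supply 420 only when they receive Ps with -465.5 + 5.5·Ps = 420, i.e. Ps = 161.
s = Ps − Pb = 161 − 136 = 25.

Required subsidy s = £25 per unit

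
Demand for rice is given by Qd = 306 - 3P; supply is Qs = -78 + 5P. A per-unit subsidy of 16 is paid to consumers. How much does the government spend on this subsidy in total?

Pre-subsidy: 306 - 3P = -78 + 5P gives P* = 48, Q* = 162.
With the rebate, buyers effectively pay Pb = Ps − 16, where Ps is the price sellers receive.
Demand in terms of Ps becomes Qd = 306 − 3(Ps − 16) = 354 - 3Ps. Setting this equal to supply: 354 - 3Ps = -78 + 5Ps, so Ps = 54.
Buyers pay Pb = 54 − 16 = 38; Q' = -78 + 5·54 = 192.
Government outlay = subsidy × quantity = 16 × 192 = 3072.

Government cost = 3072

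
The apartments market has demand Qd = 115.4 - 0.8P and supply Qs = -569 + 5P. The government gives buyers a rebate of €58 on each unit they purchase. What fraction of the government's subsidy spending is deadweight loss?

Pre-subsidy: 115.4 - 0.8P = -569 + 5P gives P* = 118, Q* = 21.
With the rebate, buyers effectively pay Pb = Ps − 58, where Ps is the price sellers receive.
Demand in terms of Ps becomes Qd = 115.4 − 0.8(Ps − 58) = 161.8 - 0.8Ps. Setting this equal to supply: 161.8 - 0.8Ps = -569 + 5Ps, so Ps = 126.
Buyers pay Pb = 126 − 58 = 68; Q' = -569 + 5·126 = 61.
ΔCS = ½(21 + 61)(118 − 68) = 2050; ΔPS = ½(21 + 61)(126 − 118) = 328.
Government spending = 58 × 61 = 3538.
DWL = ½ × 58 × (61 − 21) = 1160; fraction = 1160 / 3538 = 20/61.

DWL / government spending = 20/61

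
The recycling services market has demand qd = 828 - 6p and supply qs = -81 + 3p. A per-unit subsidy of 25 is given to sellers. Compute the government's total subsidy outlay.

Government cost = 6800

Pre-subsidy: 828 - 6p = -81 + 3p gives p* = 101, q* = 222.
With the subsidy, sellers receive ps = pb + 25 for each unit, where pb is the price buyers pay.
Supply in terms of pb becomes qs = -81 + 3(pb + 25) = -6 + 3pb. Setting this equal to demand: 828 - 6pb = -6 + 3pb, so pb = 278/3.
Sellers receive ps = 278/3 + 25 = 353/3; q' = 828 − 6·(278/3) = 272.
Government outlay = subsidy × quantity = 25 × 272 = 6800.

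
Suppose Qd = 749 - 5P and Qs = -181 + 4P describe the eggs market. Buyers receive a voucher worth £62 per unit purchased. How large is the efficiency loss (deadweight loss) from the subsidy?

Deadweight loss = 38440/9

Pre-subsidy: 749 - 5P = -181 + 4P gives P* = 310/3, Q* = 697/3.
With the rebate, buyers effectively pay Pb = Ps − 62, where Ps is the price sellers receive.
Demand in terms of Ps becomes Qd = 749 − 5(Ps − 62) = 1059 - 5Ps. Setting this equal to supply: 1059 - 5Ps = -181 + 4Ps, so Ps = 1240/9.
Buyers pay Pb = 1240/9 − 62 = 682/9; Q' = -181 + 4·(1240/9) = 3331/9.
The subsidy expands output by 3331/9 − 697/3 = 1240/9 past the efficient level; on those units the gap between marginal cost and willingness to pay runs from 0 up to 62.
DWL = ½ × 62 × 1240/9 = 38440/9.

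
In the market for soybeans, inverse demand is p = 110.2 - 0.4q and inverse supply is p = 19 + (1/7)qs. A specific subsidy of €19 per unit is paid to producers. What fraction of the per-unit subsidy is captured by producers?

Pre-subsidy: 110.2 - 0.4q = 19 + (1/7)q gives q* = 168 and p* = 43.
With the subsidy, sellers receive ps = pb + 19 for each unit, where pb is the price buyers pay.
On the curves, pb = 110.2 - 0.4q and ps = 19 + (1/7)q; the wedge ps − pb = 19 gives 19 + (1/7)q − (110.2 - 0.4q) = 19, so q' = 203.
Then pb = 110.2 − 0.4·203 = 29 and ps = 19 + (1/7)·203 = 48.
Buyers' price falls by p* − pb = 43 − 29 = 14; sellers' price rises by ps − p* = 48 − 43 = 5.
So producers capture 5/19 = 5/19 of each unit of subsidy.

Producer share = 5/19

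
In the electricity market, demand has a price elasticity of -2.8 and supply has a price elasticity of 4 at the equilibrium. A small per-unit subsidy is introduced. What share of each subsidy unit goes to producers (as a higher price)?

Producer share = 7/17

For a small subsidy around the equilibrium, the benefit split depends on the relative slopes, which at a point are proportional to the elasticities.
Buyer share = εs/(εs + |εd|) = 4/(4 + 2.8) = 10/17; seller share = |εd|/(εs + |εd|) = 7/17.
So producers capture 7/17 of the subsidy.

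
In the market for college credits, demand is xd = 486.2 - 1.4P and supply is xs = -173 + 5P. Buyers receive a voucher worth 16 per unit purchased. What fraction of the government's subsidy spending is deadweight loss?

DWL / government spending = 35/1438

Pre-subsidy: 486.2 - 1.4P = -173 + 5P gives P* = 103, x* = 342.
With the rebate, buyers effectively pay Pb = Ps − 16, where Ps is the price sellers receive.
Demand in terms of Ps becomes xd = 486.2 − 1.4(Ps − 16) = 508.6 - 1.4Ps. Setting this equal to supply: 508.6 - 1.4Ps = -173 + 5Ps, so Ps = 106.5.
Buyers pay Pb = 106.5 − 16 = 90.5; x' = -173 + 5·106.5 = 359.5.
ΔCS = ½(342 + 359.5)(103 − 90.5) = 4384.375; ΔPS = ½(342 + 359.5)(106.5 − 103) = 1227.625.
Government spending = 16 × 359.5 = 5752.
DWL = ½ × 16 × (359.5 − 342) = 140; fraction = 140 / 5752 = 35/1438.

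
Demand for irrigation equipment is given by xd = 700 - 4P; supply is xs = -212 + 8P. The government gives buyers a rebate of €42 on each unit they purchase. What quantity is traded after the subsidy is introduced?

x' = 508

Pre-subsidy: 700 - 4P = -212 + 8P gives P* = 76, x* = 396.
With the rebate, buyers effectively pay Pb = Ps − 42, where Ps is the price sellers receive.
Demand in terms of Ps becomes xd = 700 − 4(Ps − 42) = 868 - 4Ps. Setting this equal to supply: 868 - 4Ps = -212 + 8Ps, so Ps = 90.
Buyers pay Pb = 90 − 42 = 48; x' = -212 + 8·90 = 508.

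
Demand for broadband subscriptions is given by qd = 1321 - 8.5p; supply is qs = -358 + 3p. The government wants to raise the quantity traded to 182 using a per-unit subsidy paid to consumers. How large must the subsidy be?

Required subsidy s = 46 per unit

At q = 182, invert demand for the buyer price: pb = (1321 − 182)/8.5 = 134; invert supply for the seller price: ps = (182 − (-358))/3 = 180.
The subsidy must fill the gap: s = ps − pb = 180 − 134 = 46.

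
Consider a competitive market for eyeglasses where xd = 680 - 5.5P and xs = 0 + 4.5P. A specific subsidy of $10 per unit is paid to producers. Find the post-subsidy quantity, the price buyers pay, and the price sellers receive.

x' = 330.75; buyers pay $63.5; sellers receive $73.5

Pre-subsidy: 680 - 5.5P = 0 + 4.5P gives P* = 68, x* = 306.
With the subsidy, sellers receive Ps = Pb + 10 for each unit, where Pb is the price buyers pay.
Supply in terms of Pb becomes xs = 0 + 4.5(Pb + 10) = 45 + 4.5Pb. Setting this equal to demand: 680 - 5.5Pb = 45 + 4.5Pb, so Pb = 63.5.
Sellers receive Ps = 63.5 + 10 = 73.5; x' = 680 − 5.5·63.5 = 330.75.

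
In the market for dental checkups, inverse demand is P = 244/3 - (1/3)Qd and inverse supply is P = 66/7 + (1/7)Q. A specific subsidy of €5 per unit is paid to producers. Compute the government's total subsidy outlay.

Government cost = €807.5

Pre-subsidy: 244/3 - (1/3)Q = 66/7 + (1/7)Q gives Q* = 151 and P* = 31.
With the subsidy, sellers receive Ps = Pb + 5 for each unit, where Pb is the price buyers pay.
On the curves, Pb = 244/3 - (1/3)Q and Ps = 66/7 + (1/7)Q; the wedge Ps − Pb = 5 gives 66/7 + (1/7)Q − (244/3 - (1/3)Q) = 5, so Q' = 161.5.
Then Pb = 244/3 − (1/3)·161.5 = 27.5 and Ps = 66/7 + (1/7)·161.5 = 32.5.
Government outlay = subsidy × quantity = 5 × 161.5 = 807.5.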